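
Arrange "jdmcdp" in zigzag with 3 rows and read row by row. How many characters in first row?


Zigzag "jdmcdp" into 3 rows:
Placing characters:
  'j' => row 0
  'd' => row 1
  'm' => row 2
  'c' => row 1
  'd' => row 0
  'p' => row 1
Rows:
  Row 0: "jd"
  Row 1: "dcp"
  Row 2: "m"
First row length: 2

2


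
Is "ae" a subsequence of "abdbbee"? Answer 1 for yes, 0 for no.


Check if "ae" is a subsequence of "abdbbee"
Greedy scan:
  Position 0 ('a'): matches sub[0] = 'a'
  Position 1 ('b'): no match needed
  Position 2 ('d'): no match needed
  Position 3 ('b'): no match needed
  Position 4 ('b'): no match needed
  Position 5 ('e'): matches sub[1] = 'e'
  Position 6 ('e'): no match needed
All 2 characters matched => is a subsequence

1


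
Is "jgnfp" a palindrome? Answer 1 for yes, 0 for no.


Input: jgnfp
Reversed: pfngj
  Compare pos 0 ('j') with pos 4 ('p'): MISMATCH
  Compare pos 1 ('g') with pos 3 ('f'): MISMATCH
Result: not a palindrome

0


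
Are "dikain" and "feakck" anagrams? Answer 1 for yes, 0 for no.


Strings: "dikain", "feakck"
Sorted first:  adiikn
Sorted second: acefkk
Differ at position 1: 'd' vs 'c' => not anagrams

0


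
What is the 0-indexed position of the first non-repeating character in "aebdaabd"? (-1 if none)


Input: aebdaabd
Character frequencies:
  'a': 3
  'b': 2
  'd': 2
  'e': 1
Scanning left to right for freq == 1:
  Position 0 ('a'): freq=3, skip
  Position 1 ('e'): unique! => answer = 1

1


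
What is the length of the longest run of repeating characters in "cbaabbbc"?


Input: "cbaabbbc"
Scanning for longest run:
  Position 1 ('b'): new char, reset run to 1
  Position 2 ('a'): new char, reset run to 1
  Position 3 ('a'): continues run of 'a', length=2
  Position 4 ('b'): new char, reset run to 1
  Position 5 ('b'): continues run of 'b', length=2
  Position 6 ('b'): continues run of 'b', length=3
  Position 7 ('c'): new char, reset run to 1
Longest run: 'b' with length 3

3


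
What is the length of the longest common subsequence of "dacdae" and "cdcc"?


LCS of "dacdae" and "cdcc"
DP table:
           c    d    c    c
      0    0    0    0    0
  d   0    0    1    1    1
  a   0    0    1    1    1
  c   0    1    1    2    2
  d   0    1    2    2    2
  a   0    1    2    2    2
  e   0    1    2    2    2
LCS length = dp[6][4] = 2

2


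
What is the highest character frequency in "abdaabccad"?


Input: abdaabccad
Character counts:
  'a': 4
  'b': 2
  'c': 2
  'd': 2
Maximum frequency: 4

4


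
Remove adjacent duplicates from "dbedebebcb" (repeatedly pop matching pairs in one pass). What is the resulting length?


Input: dbedebebcb
Stack-based adjacent duplicate removal:
  Read 'd': push. Stack: d
  Read 'b': push. Stack: db
  Read 'e': push. Stack: dbe
  Read 'd': push. Stack: dbed
  Read 'e': push. Stack: dbede
  Read 'b': push. Stack: dbedeb
  Read 'e': push. Stack: dbedebe
  Read 'b': push. Stack: dbedebeb
  Read 'c': push. Stack: dbedebebc
  Read 'b': push. Stack: dbedebebcb
Final stack: "dbedebebcb" (length 10)

10


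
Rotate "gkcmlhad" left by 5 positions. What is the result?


Input: "gkcmlhad", rotate left by 5
First 5 characters: "gkcml"
Remaining characters: "had"
Concatenate remaining + first: "had" + "gkcml" = "hadgkcml"

hadgkcml


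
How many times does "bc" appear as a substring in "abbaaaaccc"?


Searching for "bc" in "abbaaaaccc"
Scanning each position:
  Position 0: "ab" => no
  Position 1: "bb" => no
  Position 2: "ba" => no
  Position 3: "aa" => no
  Position 4: "aa" => no
  Position 5: "aa" => no
  Position 6: "ac" => no
  Position 7: "cc" => no
  Position 8: "cc" => no
Total occurrences: 0

0


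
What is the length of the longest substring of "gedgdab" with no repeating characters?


Input: "gedgdab"
Sliding window (track last position of each char):
  Position 0 ('g'): window [0,0] length 1 -- new best
  Position 1 ('e'): window [0,1] length 2 -- new best
  Position 2 ('d'): window [0,2] length 3 -- new best
  Position 3 ('g'): repeat (last at 0), move window start to 1
  Position 3 ('g'): window [1,3] length 3
  Position 4 ('d'): repeat (last at 2), move window start to 3
  Position 4 ('d'): window [3,4] length 2
  Position 5 ('a'): window [3,5] length 3
  Position 6 ('b'): window [3,6] length 4 -- new best
Longest substring with no repeats: "gdab" with length 4

4


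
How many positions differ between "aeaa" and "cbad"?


Comparing "aeaa" and "cbad" position by position:
  Position 0: 'a' vs 'c' => DIFFER
  Position 1: 'e' vs 'b' => DIFFER
  Position 2: 'a' vs 'a' => same
  Position 3: 'a' vs 'd' => DIFFER
Positions that differ: 3

3


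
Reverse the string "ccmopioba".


Input: ccmopioba
Reading characters right to left:
  Position 8: 'a'
  Position 7: 'b'
  Position 6: 'o'
  Position 5: 'i'
  Position 4: 'p'
  Position 3: 'o'
  Position 2: 'm'
  Position 1: 'c'
  Position 0: 'c'
Reversed: aboipomcc

aboipomcc


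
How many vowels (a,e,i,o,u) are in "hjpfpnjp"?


Input: hjpfpnjp
Checking each character:
  'h' at position 0: consonant
  'j' at position 1: consonant
  'p' at position 2: consonant
  'f' at position 3: consonant
  'p' at position 4: consonant
  'n' at position 5: consonant
  'j' at position 6: consonant
  'p' at position 7: consonant
Total vowels: 0

0


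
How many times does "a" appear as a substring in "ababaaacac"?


Searching for "a" in "ababaaacac"
Scanning each position:
  Position 0: "a" => MATCH
  Position 1: "b" => no
  Position 2: "a" => MATCH
  Position 3: "b" => no
  Position 4: "a" => MATCH
  Position 5: "a" => MATCH
  Position 6: "a" => MATCH
  Position 7: "c" => no
  Position 8: "a" => MATCH
  Position 9: "c" => no
Total occurrences: 6

6


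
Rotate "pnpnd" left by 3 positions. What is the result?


Input: "pnpnd", rotate left by 3
First 3 characters: "pnp"
Remaining characters: "nd"
Concatenate remaining + first: "nd" + "pnp" = "ndpnp"

ndpnp


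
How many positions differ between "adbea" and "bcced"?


Comparing "adbea" and "bcced" position by position:
  Position 0: 'a' vs 'b' => DIFFER
  Position 1: 'd' vs 'c' => DIFFER
  Position 2: 'b' vs 'c' => DIFFER
  Position 3: 'e' vs 'e' => same
  Position 4: 'a' vs 'd' => DIFFER
Positions that differ: 4

4


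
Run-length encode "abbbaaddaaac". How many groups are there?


Input: abbbaaddaaac
Scanning for consecutive runs:
  Group 1: 'a' x 1 (positions 0-0)
  Group 2: 'b' x 3 (positions 1-3)
  Group 3: 'a' x 2 (positions 4-5)
  Group 4: 'd' x 2 (positions 6-7)
  Group 5: 'a' x 3 (positions 8-10)
  Group 6: 'c' x 1 (positions 11-11)
Total groups: 6

6


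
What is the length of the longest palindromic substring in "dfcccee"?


Input: "dfcccee"
Checking substrings for palindromes:
  [2:5] "ccc" (len 3) => palindrome
  [2:4] "cc" (len 2) => palindrome
  [3:5] "cc" (len 2) => palindrome
  [5:7] "ee" (len 2) => palindrome
Longest palindromic substring: "ccc" with length 3

3


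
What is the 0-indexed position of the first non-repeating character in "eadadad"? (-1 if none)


Input: eadadad
Character frequencies:
  'a': 3
  'd': 3
  'e': 1
Scanning left to right for freq == 1:
  Position 0 ('e'): unique! => answer = 0

0


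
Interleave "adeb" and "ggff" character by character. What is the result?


Interleaving "adeb" and "ggff":
  Position 0: 'a' from first, 'g' from second => "ag"
  Position 1: 'd' from first, 'g' from second => "dg"
  Position 2: 'e' from first, 'f' from second => "ef"
  Position 3: 'b' from first, 'f' from second => "bf"
Result: agdgefbf

agdgefbf


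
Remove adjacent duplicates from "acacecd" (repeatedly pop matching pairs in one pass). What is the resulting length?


Input: acacecd
Stack-based adjacent duplicate removal:
  Read 'a': push. Stack: a
  Read 'c': push. Stack: ac
  Read 'a': push. Stack: aca
  Read 'c': push. Stack: acac
  Read 'e': push. Stack: acace
  Read 'c': push. Stack: acacec
  Read 'd': push. Stack: acacecd
Final stack: "acacecd" (length 7)

7


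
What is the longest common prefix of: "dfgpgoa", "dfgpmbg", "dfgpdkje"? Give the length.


Words: dfgpgoa, dfgpmbg, dfgpdkje
  Position 0: all 'd' => match
  Position 1: all 'f' => match
  Position 2: all 'g' => match
  Position 3: all 'p' => match
  Position 4: ('g', 'm', 'd') => mismatch, stop
LCP = "dfgp" (length 4)

4


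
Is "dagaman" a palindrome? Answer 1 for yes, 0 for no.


Input: dagaman
Reversed: namagad
  Compare pos 0 ('d') with pos 6 ('n'): MISMATCH
  Compare pos 1 ('a') with pos 5 ('a'): match
  Compare pos 2 ('g') with pos 4 ('m'): MISMATCH
Result: not a palindrome

0


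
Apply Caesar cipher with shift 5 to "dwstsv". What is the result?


Caesar cipher: shift "dwstsv" by 5
  'd' (pos 3) + 5 = pos 8 = 'i'
  'w' (pos 22) + 5 = pos 1 = 'b'
  's' (pos 18) + 5 = pos 23 = 'x'
  't' (pos 19) + 5 = pos 24 = 'y'
  's' (pos 18) + 5 = pos 23 = 'x'
  'v' (pos 21) + 5 = pos 0 = 'a'
Result: ibxyxa

ibxyxa


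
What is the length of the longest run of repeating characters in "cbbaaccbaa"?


Input: "cbbaaccbaa"
Scanning for longest run:
  Position 1 ('b'): new char, reset run to 1
  Position 2 ('b'): continues run of 'b', length=2
  Position 3 ('a'): new char, reset run to 1
  Position 4 ('a'): continues run of 'a', length=2
  Position 5 ('c'): new char, reset run to 1
  Position 6 ('c'): continues run of 'c', length=2
  Position 7 ('b'): new char, reset run to 1
  Position 8 ('a'): new char, reset run to 1
  Position 9 ('a'): continues run of 'a', length=2
Longest run: 'b' with length 2

2


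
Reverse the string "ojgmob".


Input: ojgmob
Reading characters right to left:
  Position 5: 'b'
  Position 4: 'o'
  Position 3: 'm'
  Position 2: 'g'
  Position 1: 'j'
  Position 0: 'o'
Reversed: bomgjo

bomgjo


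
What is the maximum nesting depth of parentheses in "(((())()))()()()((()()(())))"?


Input: "(((())()))()()()((()()(())))"
Tracking depth:
  Position 0 '(': depth becomes 1
  Position 1 '(': depth becomes 2
  Position 2 '(': depth becomes 3
  Position 3 '(': depth becomes 4
  Position 4 ')': depth becomes 3
  Position 5 ')': depth becomes 2
  Position 6 '(': depth becomes 3
  Position 7 ')': depth becomes 2
  Position 8 ')': depth becomes 1
  Position 9 ')': depth becomes 0
  Position 10 '(': depth becomes 1
  Position 11 ')': depth becomes 0
  Position 12 '(': depth becomes 1
  Position 13 ')': depth becomes 0
  Position 14 '(': depth becomes 1
  Position 15 ')': depth becomes 0
  Position 16 '(': depth becomes 1
  Position 17 '(': depth becomes 2
  Position 18 '(': depth becomes 3
  Position 19 ')': depth becomes 2
  Position 20 '(': depth becomes 3
  Position 21 ')': depth becomes 2
  Position 22 '(': depth becomes 3
  Position 23 '(': depth becomes 4
  Position 24 ')': depth becomes 3
  Position 25 ')': depth becomes 2
  Position 26 ')': depth becomes 1
  Position 27 ')': depth becomes 0
Maximum depth reached: 4

4


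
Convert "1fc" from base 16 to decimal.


Input: "1fc" in base 16
Positional expansion:
  Digit '1' (value 1) x 16^2 = 256
  Digit 'f' (value 15) x 16^1 = 240
  Digit 'c' (value 12) x 16^0 = 12
Sum = 508

508


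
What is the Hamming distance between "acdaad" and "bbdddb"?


Comparing "acdaad" and "bbdddb" position by position:
  Position 0: 'a' vs 'b' => differ
  Position 1: 'c' vs 'b' => differ
  Position 2: 'd' vs 'd' => same
  Position 3: 'a' vs 'd' => differ
  Position 4: 'a' vs 'd' => differ
  Position 5: 'd' vs 'b' => differ
Total differences (Hamming distance): 5

5


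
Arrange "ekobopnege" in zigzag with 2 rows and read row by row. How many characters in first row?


Zigzag "ekobopnege" into 2 rows:
Placing characters:
  'e' => row 0
  'k' => row 1
  'o' => row 0
  'b' => row 1
  'o' => row 0
  'p' => row 1
  'n' => row 0
  'e' => row 1
  'g' => row 0
  'e' => row 1
Rows:
  Row 0: "eoong"
  Row 1: "kbpee"
First row length: 5

5


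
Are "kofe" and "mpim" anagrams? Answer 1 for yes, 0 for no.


Strings: "kofe", "mpim"
Sorted first:  efko
Sorted second: immp
Differ at position 0: 'e' vs 'i' => not anagrams

0


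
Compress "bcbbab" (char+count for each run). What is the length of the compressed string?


Input: bcbbab
Runs:
  'b' x 1 => "b1"
  'c' x 1 => "c1"
  'b' x 2 => "b2"
  'a' x 1 => "a1"
  'b' x 1 => "b1"
Compressed: "b1c1b2a1b1"
Compressed length: 10

10


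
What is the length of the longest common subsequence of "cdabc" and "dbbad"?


LCS of "cdabc" and "dbbad"
DP table:
           d    b    b    a    d
      0    0    0    0    0    0
  c   0    0    0    0    0    0
  d   0    1    1    1    1    1
  a   0    1    1    1    2    2
  b   0    1    2    2    2    2
  c   0    1    2    2    2    2
LCS length = dp[5][5] = 2

2


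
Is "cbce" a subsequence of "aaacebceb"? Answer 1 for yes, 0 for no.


Check if "cbce" is a subsequence of "aaacebceb"
Greedy scan:
  Position 0 ('a'): no match needed
  Position 1 ('a'): no match needed
  Position 2 ('a'): no match needed
  Position 3 ('c'): matches sub[0] = 'c'
  Position 4 ('e'): no match needed
  Position 5 ('b'): matches sub[1] = 'b'
  Position 6 ('c'): matches sub[2] = 'c'
  Position 7 ('e'): matches sub[3] = 'e'
  Position 8 ('b'): no match needed
All 4 characters matched => is a subsequence

1


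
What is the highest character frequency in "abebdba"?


Input: abebdba
Character counts:
  'a': 2
  'b': 3
  'd': 1
  'e': 1
Maximum frequency: 3

3


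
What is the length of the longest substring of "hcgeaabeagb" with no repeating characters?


Input: "hcgeaabeagb"
Sliding window (track last position of each char):
  Position 0 ('h'): window [0,0] length 1 -- new best
  Position 1 ('c'): window [0,1] length 2 -- new best
  Position 2 ('g'): window [0,2] length 3 -- new best
  Position 3 ('e'): window [0,3] length 4 -- new best
  Position 4 ('a'): window [0,4] length 5 -- new best
  Position 5 ('a'): repeat (last at 4), move window start to 5
  Position 5 ('a'): window [5,5] length 1
  Position 6 ('b'): window [5,6] length 2
  Position 7 ('e'): window [5,7] length 3
  Position 8 ('a'): repeat (last at 5), move window start to 6
  Position 8 ('a'): window [6,8] length 3
  Position 9 ('g'): window [6,9] length 4
  Position 10 ('b'): repeat (last at 6), move window start to 7
  Position 10 ('b'): window [7,10] length 4
Longest substring with no repeats: "hcgea" with length 5

5


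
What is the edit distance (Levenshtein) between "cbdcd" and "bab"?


Computing edit distance: "cbdcd" -> "bab"
DP table:
           b    a    b
      0    1    2    3
  c   1    1    2    3
  b   2    1    2    2
  d   3    2    2    3
  c   4    3    3    3
  d   5    4    4    4
Edit distance = dp[5][3] = 4

4


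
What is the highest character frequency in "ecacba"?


Input: ecacba
Character counts:
  'a': 2
  'b': 1
  'c': 2
  'e': 1
Maximum frequency: 2

2


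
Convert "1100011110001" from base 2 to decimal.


Input: "1100011110001" in base 2
Positional expansion:
  Digit '1' (value 1) x 2^12 = 4096
  Digit '1' (value 1) x 2^11 = 2048
  Digit '0' (value 0) x 2^10 = 0
  Digit '0' (value 0) x 2^9 = 0
  Digit '0' (value 0) x 2^8 = 0
  Digit '1' (value 1) x 2^7 = 128
  Digit '1' (value 1) x 2^6 = 64
  Digit '1' (value 1) x 2^5 = 32
  Digit '1' (value 1) x 2^4 = 16
  Digit '0' (value 0) x 2^3 = 0
  Digit '0' (value 0) x 2^2 = 0
  Digit '0' (value 0) x 2^1 = 0
  Digit '1' (value 1) x 2^0 = 1
Sum = 6385

6385


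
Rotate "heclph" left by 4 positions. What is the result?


Input: "heclph", rotate left by 4
First 4 characters: "hecl"
Remaining characters: "ph"
Concatenate remaining + first: "ph" + "hecl" = "phhecl"

phhecl


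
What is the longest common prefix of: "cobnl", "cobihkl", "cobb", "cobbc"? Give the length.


Words: cobnl, cobihkl, cobb, cobbc
  Position 0: all 'c' => match
  Position 1: all 'o' => match
  Position 2: all 'b' => match
  Position 3: ('n', 'i', 'b', 'b') => mismatch, stop
LCP = "cob" (length 3)

3


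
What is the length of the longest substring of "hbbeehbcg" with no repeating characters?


Input: "hbbeehbcg"
Sliding window (track last position of each char):
  Position 0 ('h'): window [0,0] length 1 -- new best
  Position 1 ('b'): window [0,1] length 2 -- new best
  Position 2 ('b'): repeat (last at 1), move window start to 2
  Position 2 ('b'): window [2,2] length 1
  Position 3 ('e'): window [2,3] length 2
  Position 4 ('e'): repeat (last at 3), move window start to 4
  Position 4 ('e'): window [4,4] length 1
  Position 5 ('h'): window [4,5] length 2
  Position 6 ('b'): window [4,6] length 3 -- new best
  Position 7 ('c'): window [4,7] length 4 -- new best
  Position 8 ('g'): window [4,8] length 5 -- new best
Longest substring with no repeats: "ehbcg" with length 5

5


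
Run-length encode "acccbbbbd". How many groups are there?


Input: acccbbbbd
Scanning for consecutive runs:
  Group 1: 'a' x 1 (positions 0-0)
  Group 2: 'c' x 3 (positions 1-3)
  Group 3: 'b' x 4 (positions 4-7)
  Group 4: 'd' x 1 (positions 8-8)
Total groups: 4

4


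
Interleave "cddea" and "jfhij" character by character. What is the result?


Interleaving "cddea" and "jfhij":
  Position 0: 'c' from first, 'j' from second => "cj"
  Position 1: 'd' from first, 'f' from second => "df"
  Position 2: 'd' from first, 'h' from second => "dh"
  Position 3: 'e' from first, 'i' from second => "ei"
  Position 4: 'a' from first, 'j' from second => "aj"
Result: cjdfdheiaj

cjdfdheiaj


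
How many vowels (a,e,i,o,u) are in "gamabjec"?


Input: gamabjec
Checking each character:
  'g' at position 0: consonant
  'a' at position 1: vowel (running total: 1)
  'm' at position 2: consonant
  'a' at position 3: vowel (running total: 2)
  'b' at position 4: consonant
  'j' at position 5: consonant
  'e' at position 6: vowel (running total: 3)
  'c' at position 7: consonant
Total vowels: 3

3


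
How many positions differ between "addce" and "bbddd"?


Comparing "addce" and "bbddd" position by position:
  Position 0: 'a' vs 'b' => DIFFER
  Position 1: 'd' vs 'b' => DIFFER
  Position 2: 'd' vs 'd' => same
  Position 3: 'c' vs 'd' => DIFFER
  Position 4: 'e' vs 'd' => DIFFER
Positions that differ: 4

4


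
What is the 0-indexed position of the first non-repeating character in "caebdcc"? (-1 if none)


Input: caebdcc
Character frequencies:
  'a': 1
  'b': 1
  'c': 3
  'd': 1
  'e': 1
Scanning left to right for freq == 1:
  Position 0 ('c'): freq=3, skip
  Position 1 ('a'): unique! => answer = 1

1


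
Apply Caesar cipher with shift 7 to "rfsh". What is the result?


Caesar cipher: shift "rfsh" by 7
  'r' (pos 17) + 7 = pos 24 = 'y'
  'f' (pos 5) + 7 = pos 12 = 'm'
  's' (pos 18) + 7 = pos 25 = 'z'
  'h' (pos 7) + 7 = pos 14 = 'o'
Result: ymzo

ymzo


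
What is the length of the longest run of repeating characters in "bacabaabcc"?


Input: "bacabaabcc"
Scanning for longest run:
  Position 1 ('a'): new char, reset run to 1
  Position 2 ('c'): new char, reset run to 1
  Position 3 ('a'): new char, reset run to 1
  Position 4 ('b'): new char, reset run to 1
  Position 5 ('a'): new char, reset run to 1
  Position 6 ('a'): continues run of 'a', length=2
  Position 7 ('b'): new char, reset run to 1
  Position 8 ('c'): new char, reset run to 1
  Position 9 ('c'): continues run of 'c', length=2
Longest run: 'a' with length 2

2


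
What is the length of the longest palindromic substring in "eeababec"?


Input: "eeababec"
Checking substrings for palindromes:
  [2:5] "aba" (len 3) => palindrome
  [3:6] "bab" (len 3) => palindrome
  [0:2] "ee" (len 2) => palindrome
Longest palindromic substring: "aba" with length 3

3


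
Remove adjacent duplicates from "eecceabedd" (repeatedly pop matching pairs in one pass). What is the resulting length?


Input: eecceabedd
Stack-based adjacent duplicate removal:
  Read 'e': push. Stack: e
  Read 'e': matches stack top 'e' => pop. Stack: (empty)
  Read 'c': push. Stack: c
  Read 'c': matches stack top 'c' => pop. Stack: (empty)
  Read 'e': push. Stack: e
  Read 'a': push. Stack: ea
  Read 'b': push. Stack: eab
  Read 'e': push. Stack: eabe
  Read 'd': push. Stack: eabed
  Read 'd': matches stack top 'd' => pop. Stack: eabe
Final stack: "eabe" (length 4)

4


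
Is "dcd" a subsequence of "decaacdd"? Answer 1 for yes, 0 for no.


Check if "dcd" is a subsequence of "decaacdd"
Greedy scan:
  Position 0 ('d'): matches sub[0] = 'd'
  Position 1 ('e'): no match needed
  Position 2 ('c'): matches sub[1] = 'c'
  Position 3 ('a'): no match needed
  Position 4 ('a'): no match needed
  Position 5 ('c'): no match needed
  Position 6 ('d'): matches sub[2] = 'd'
  Position 7 ('d'): no match needed
All 3 characters matched => is a subsequence

1


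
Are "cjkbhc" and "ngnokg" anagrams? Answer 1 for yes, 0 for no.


Strings: "cjkbhc", "ngnokg"
Sorted first:  bcchjk
Sorted second: ggknno
Differ at position 0: 'b' vs 'g' => not anagrams

0


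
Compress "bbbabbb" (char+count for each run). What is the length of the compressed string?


Input: bbbabbb
Runs:
  'b' x 3 => "b3"
  'a' x 1 => "a1"
  'b' x 3 => "b3"
Compressed: "b3a1b3"
Compressed length: 6

6


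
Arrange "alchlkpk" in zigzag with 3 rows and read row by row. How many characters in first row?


Zigzag "alchlkpk" into 3 rows:
Placing characters:
  'a' => row 0
  'l' => row 1
  'c' => row 2
  'h' => row 1
  'l' => row 0
  'k' => row 1
  'p' => row 2
  'k' => row 1
Rows:
  Row 0: "al"
  Row 1: "lhkk"
  Row 2: "cp"
First row length: 2

2


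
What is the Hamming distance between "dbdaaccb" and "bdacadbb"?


Comparing "dbdaaccb" and "bdacadbb" position by position:
  Position 0: 'd' vs 'b' => differ
  Position 1: 'b' vs 'd' => differ
  Position 2: 'd' vs 'a' => differ
  Position 3: 'a' vs 'c' => differ
  Position 4: 'a' vs 'a' => same
  Position 5: 'c' vs 'd' => differ
  Position 6: 'c' vs 'b' => differ
  Position 7: 'b' vs 'b' => same
Total differences (Hamming distance): 6

6


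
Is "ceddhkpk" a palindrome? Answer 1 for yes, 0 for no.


Input: ceddhkpk
Reversed: kpkhddec
  Compare pos 0 ('c') with pos 7 ('k'): MISMATCH
  Compare pos 1 ('e') with pos 6 ('p'): MISMATCH
  Compare pos 2 ('d') with pos 5 ('k'): MISMATCH
  Compare pos 3 ('d') with pos 4 ('h'): MISMATCH
Result: not a palindrome

0


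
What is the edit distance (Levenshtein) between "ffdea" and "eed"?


Computing edit distance: "ffdea" -> "eed"
DP table:
           e    e    d
      0    1    2    3
  f   1    1    2    3
  f   2    2    2    3
  d   3    3    3    2
  e   4    3    3    3
  a   5    4    4    4
Edit distance = dp[5][3] = 4

4


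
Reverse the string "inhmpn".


Input: inhmpn
Reading characters right to left:
  Position 5: 'n'
  Position 4: 'p'
  Position 3: 'm'
  Position 2: 'h'
  Position 1: 'n'
  Position 0: 'i'
Reversed: npmhni

npmhni


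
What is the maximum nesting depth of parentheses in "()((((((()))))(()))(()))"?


Input: "()((((((()))))(()))(()))"
Tracking depth:
  Position 0 '(': depth becomes 1
  Position 1 ')': depth becomes 0
  Position 2 '(': depth becomes 1
  Position 3 '(': depth becomes 2
  Position 4 '(': depth becomes 3
  Position 5 '(': depth becomes 4
  Position 6 '(': depth becomes 5
  Position 7 '(': depth becomes 6
  Position 8 '(': depth becomes 7
  Position 9 ')': depth becomes 6
  Position 10 ')': depth becomes 5
  Position 11 ')': depth becomes 4
  Position 12 ')': depth becomes 3
  Position 13 ')': depth becomes 2
  Position 14 '(': depth becomes 3
  Position 15 '(': depth becomes 4
  Position 16 ')': depth becomes 3
  Position 17 ')': depth becomes 2
  Position 18 ')': depth becomes 1
  Position 19 '(': depth becomes 2
  Position 20 '(': depth becomes 3
  Position 21 ')': depth becomes 2
  Position 22 ')': depth becomes 1
  Position 23 ')': depth becomes 0
Maximum depth reached: 7

7


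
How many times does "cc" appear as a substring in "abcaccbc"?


Searching for "cc" in "abcaccbc"
Scanning each position:
  Position 0: "ab" => no
  Position 1: "bc" => no
  Position 2: "ca" => no
  Position 3: "ac" => no
  Position 4: "cc" => MATCH
  Position 5: "cb" => no
  Position 6: "bc" => no
Total occurrences: 1

1


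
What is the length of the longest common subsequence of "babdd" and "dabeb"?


LCS of "babdd" and "dabeb"
DP table:
           d    a    b    e    b
      0    0    0    0    0    0
  b   0    0    0    1    1    1
  a   0    0    1    1    1    1
  b   0    0    1    2    2    2
  d   0    1    1    2    2    2
  d   0    1    1    2    2    2
LCS length = dp[5][5] = 2

2


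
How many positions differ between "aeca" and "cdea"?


Comparing "aeca" and "cdea" position by position:
  Position 0: 'a' vs 'c' => DIFFER
  Position 1: 'e' vs 'd' => DIFFER
  Position 2: 'c' vs 'e' => DIFFER
  Position 3: 'a' vs 'a' => same
Positions that differ: 3

3


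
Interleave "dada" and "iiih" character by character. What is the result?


Interleaving "dada" and "iiih":
  Position 0: 'd' from first, 'i' from second => "di"
  Position 1: 'a' from first, 'i' from second => "ai"
  Position 2: 'd' from first, 'i' from second => "di"
  Position 3: 'a' from first, 'h' from second => "ah"
Result: diaidiah

diaidiah


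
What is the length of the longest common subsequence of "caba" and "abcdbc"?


LCS of "caba" and "abcdbc"
DP table:
           a    b    c    d    b    c
      0    0    0    0    0    0    0
  c   0    0    0    1    1    1    1
  a   0    1    1    1    1    1    1
  b   0    1    2    2    2    2    2
  a   0    1    2    2    2    2    2
LCS length = dp[4][6] = 2

2


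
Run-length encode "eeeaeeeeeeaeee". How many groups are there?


Input: eeeaeeeeeeaeee
Scanning for consecutive runs:
  Group 1: 'e' x 3 (positions 0-2)
  Group 2: 'a' x 1 (positions 3-3)
  Group 3: 'e' x 6 (positions 4-9)
  Group 4: 'a' x 1 (positions 10-10)
  Group 5: 'e' x 3 (positions 11-13)
Total groups: 5

5


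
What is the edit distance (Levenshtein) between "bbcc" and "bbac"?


Computing edit distance: "bbcc" -> "bbac"
DP table:
           b    b    a    c
      0    1    2    3    4
  b   1    0    1    2    3
  b   2    1    0    1    2
  c   3    2    1    1    1
  c   4    3    2    2    1
Edit distance = dp[4][4] = 1

1


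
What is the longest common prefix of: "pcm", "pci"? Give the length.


Words: pcm, pci
  Position 0: all 'p' => match
  Position 1: all 'c' => match
  Position 2: ('m', 'i') => mismatch, stop
LCP = "pc" (length 2)

2


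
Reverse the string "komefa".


Input: komefa
Reading characters right to left:
  Position 5: 'a'
  Position 4: 'f'
  Position 3: 'e'
  Position 2: 'm'
  Position 1: 'o'
  Position 0: 'k'
Reversed: afemok

afemok


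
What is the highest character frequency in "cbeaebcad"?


Input: cbeaebcad
Character counts:
  'a': 2
  'b': 2
  'c': 2
  'd': 1
  'e': 2
Maximum frequency: 2

2


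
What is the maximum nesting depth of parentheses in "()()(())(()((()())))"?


Input: "()()(())(()((()())))"
Tracking depth:
  Position 0 '(': depth becomes 1
  Position 1 ')': depth becomes 0
  Position 2 '(': depth becomes 1
  Position 3 ')': depth becomes 0
  Position 4 '(': depth becomes 1
  Position 5 '(': depth becomes 2
  Position 6 ')': depth becomes 1
  Position 7 ')': depth becomes 0
  Position 8 '(': depth becomes 1
  Position 9 '(': depth becomes 2
  Position 10 ')': depth becomes 1
  Position 11 '(': depth becomes 2
  Position 12 '(': depth becomes 3
  Position 13 '(': depth becomes 4
  Position 14 ')': depth becomes 3
  Position 15 '(': depth becomes 4
  Position 16 ')': depth becomes 3
  Position 17 ')': depth becomes 2
  Position 18 ')': depth becomes 1
  Position 19 ')': depth becomes 0
Maximum depth reached: 4

4


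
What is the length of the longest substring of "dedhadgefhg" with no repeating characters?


Input: "dedhadgefhg"
Sliding window (track last position of each char):
  Position 0 ('d'): window [0,0] length 1 -- new best
  Position 1 ('e'): window [0,1] length 2 -- new best
  Position 2 ('d'): repeat (last at 0), move window start to 1
  Position 2 ('d'): window [1,2] length 2
  Position 3 ('h'): window [1,3] length 3 -- new best
  Position 4 ('a'): window [1,4] length 4 -- new best
  Position 5 ('d'): repeat (last at 2), move window start to 3
  Position 5 ('d'): window [3,5] length 3
  Position 6 ('g'): window [3,6] length 4
  Position 7 ('e'): window [3,7] length 5 -- new best
  Position 8 ('f'): window [3,8] length 6 -- new best
  Position 9 ('h'): repeat (last at 3), move window start to 4
  Position 9 ('h'): window [4,9] length 6
  Position 10 ('g'): repeat (last at 6), move window start to 7
  Position 10 ('g'): window [7,10] length 4
Longest substring with no repeats: "hadgef" with length 6

6


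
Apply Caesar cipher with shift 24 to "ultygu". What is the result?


Caesar cipher: shift "ultygu" by 24
  'u' (pos 20) + 24 = pos 18 = 's'
  'l' (pos 11) + 24 = pos 9 = 'j'
  't' (pos 19) + 24 = pos 17 = 'r'
  'y' (pos 24) + 24 = pos 22 = 'w'
  'g' (pos 6) + 24 = pos 4 = 'e'
  'u' (pos 20) + 24 = pos 18 = 's'
Result: sjrwes

sjrwes


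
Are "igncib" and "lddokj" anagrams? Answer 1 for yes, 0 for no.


Strings: "igncib", "lddokj"
Sorted first:  bcgiin
Sorted second: ddjklo
Differ at position 0: 'b' vs 'd' => not anagrams

0


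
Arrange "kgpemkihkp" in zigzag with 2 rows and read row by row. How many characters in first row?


Zigzag "kgpemkihkp" into 2 rows:
Placing characters:
  'k' => row 0
  'g' => row 1
  'p' => row 0
  'e' => row 1
  'm' => row 0
  'k' => row 1
  'i' => row 0
  'h' => row 1
  'k' => row 0
  'p' => row 1
Rows:
  Row 0: "kpmik"
  Row 1: "gekhp"
First row length: 5

5


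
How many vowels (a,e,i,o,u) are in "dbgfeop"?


Input: dbgfeop
Checking each character:
  'd' at position 0: consonant
  'b' at position 1: consonant
  'g' at position 2: consonant
  'f' at position 3: consonant
  'e' at position 4: vowel (running total: 1)
  'o' at position 5: vowel (running total: 2)
  'p' at position 6: consonant
Total vowels: 2

2


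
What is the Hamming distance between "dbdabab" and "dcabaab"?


Comparing "dbdabab" and "dcabaab" position by position:
  Position 0: 'd' vs 'd' => same
  Position 1: 'b' vs 'c' => differ
  Position 2: 'd' vs 'a' => differ
  Position 3: 'a' vs 'b' => differ
  Position 4: 'b' vs 'a' => differ
  Position 5: 'a' vs 'a' => same
  Position 6: 'b' vs 'b' => same
Total differences (Hamming distance): 4

4


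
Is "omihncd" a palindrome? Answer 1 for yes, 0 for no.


Input: omihncd
Reversed: dcnhimo
  Compare pos 0 ('o') with pos 6 ('d'): MISMATCH
  Compare pos 1 ('m') with pos 5 ('c'): MISMATCH
  Compare pos 2 ('i') with pos 4 ('n'): MISMATCH
Result: not a palindrome

0


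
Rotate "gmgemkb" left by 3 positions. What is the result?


Input: "gmgemkb", rotate left by 3
First 3 characters: "gmg"
Remaining characters: "emkb"
Concatenate remaining + first: "emkb" + "gmg" = "emkbgmg"

emkbgmg


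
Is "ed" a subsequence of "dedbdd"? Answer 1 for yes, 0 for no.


Check if "ed" is a subsequence of "dedbdd"
Greedy scan:
  Position 0 ('d'): no match needed
  Position 1 ('e'): matches sub[0] = 'e'
  Position 2 ('d'): matches sub[1] = 'd'
  Position 3 ('b'): no match needed
  Position 4 ('d'): no match needed
  Position 5 ('d'): no match needed
All 2 characters matched => is a subsequence

1


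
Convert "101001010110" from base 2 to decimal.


Input: "101001010110" in base 2
Positional expansion:
  Digit '1' (value 1) x 2^11 = 2048
  Digit '0' (value 0) x 2^10 = 0
  Digit '1' (value 1) x 2^9 = 512
  Digit '0' (value 0) x 2^8 = 0
  Digit '0' (value 0) x 2^7 = 0
  Digit '1' (value 1) x 2^6 = 64
  Digit '0' (value 0) x 2^5 = 0
  Digit '1' (value 1) x 2^4 = 16
  Digit '0' (value 0) x 2^3 = 0
  Digit '1' (value 1) x 2^2 = 4
  Digit '1' (value 1) x 2^1 = 2
  Digit '0' (value 0) x 2^0 = 0
Sum = 2646

2646


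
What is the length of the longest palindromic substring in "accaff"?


Input: "accaff"
Checking substrings for palindromes:
  [0:4] "acca" (len 4) => palindrome
  [1:3] "cc" (len 2) => palindrome
  [4:6] "ff" (len 2) => palindrome
Longest palindromic substring: "acca" with length 4

4


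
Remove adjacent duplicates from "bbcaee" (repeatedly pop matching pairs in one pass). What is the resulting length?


Input: bbcaee
Stack-based adjacent duplicate removal:
  Read 'b': push. Stack: b
  Read 'b': matches stack top 'b' => pop. Stack: (empty)
  Read 'c': push. Stack: c
  Read 'a': push. Stack: ca
  Read 'e': push. Stack: cae
  Read 'e': matches stack top 'e' => pop. Stack: ca
Final stack: "ca" (length 2)

2


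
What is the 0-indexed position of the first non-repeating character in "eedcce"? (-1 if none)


Input: eedcce
Character frequencies:
  'c': 2
  'd': 1
  'e': 3
Scanning left to right for freq == 1:
  Position 0 ('e'): freq=3, skip
  Position 1 ('e'): freq=3, skip
  Position 2 ('d'): unique! => answer = 2

2


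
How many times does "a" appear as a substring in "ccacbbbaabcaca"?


Searching for "a" in "ccacbbbaabcaca"
Scanning each position:
  Position 0: "c" => no
  Position 1: "c" => no
  Position 2: "a" => MATCH
  Position 3: "c" => no
  Position 4: "b" => no
  Position 5: "b" => no
  Position 6: "b" => no
  Position 7: "a" => MATCH
  Position 8: "a" => MATCH
  Position 9: "b" => no
  Position 10: "c" => no
  Position 11: "a" => MATCH
  Position 12: "c" => no
  Position 13: "a" => MATCH
Total occurrences: 5

5


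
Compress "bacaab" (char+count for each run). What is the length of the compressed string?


Input: bacaab
Runs:
  'b' x 1 => "b1"
  'a' x 1 => "a1"
  'c' x 1 => "c1"
  'a' x 2 => "a2"
  'b' x 1 => "b1"
Compressed: "b1a1c1a2b1"
Compressed length: 10

10


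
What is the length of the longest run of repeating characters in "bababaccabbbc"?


Input: "bababaccabbbc"
Scanning for longest run:
  Position 1 ('a'): new char, reset run to 1
  Position 2 ('b'): new char, reset run to 1
  Position 3 ('a'): new char, reset run to 1
  Position 4 ('b'): new char, reset run to 1
  Position 5 ('a'): new char, reset run to 1
  Position 6 ('c'): new char, reset run to 1
  Position 7 ('c'): continues run of 'c', length=2
  Position 8 ('a'): new char, reset run to 1
  Position 9 ('b'): new char, reset run to 1
  Position 10 ('b'): continues run of 'b', length=2
  Position 11 ('b'): continues run of 'b', length=3
  Position 12 ('c'): new char, reset run to 1
Longest run: 'b' with length 3

3


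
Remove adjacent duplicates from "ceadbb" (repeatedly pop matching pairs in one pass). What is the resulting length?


Input: ceadbb
Stack-based adjacent duplicate removal:
  Read 'c': push. Stack: c
  Read 'e': push. Stack: ce
  Read 'a': push. Stack: cea
  Read 'd': push. Stack: cead
  Read 'b': push. Stack: ceadb
  Read 'b': matches stack top 'b' => pop. Stack: cead
Final stack: "cead" (length 4)

4


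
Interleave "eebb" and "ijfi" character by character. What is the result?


Interleaving "eebb" and "ijfi":
  Position 0: 'e' from first, 'i' from second => "ei"
  Position 1: 'e' from first, 'j' from second => "ej"
  Position 2: 'b' from first, 'f' from second => "bf"
  Position 3: 'b' from first, 'i' from second => "bi"
Result: eiejbfbi

eiejbfbi


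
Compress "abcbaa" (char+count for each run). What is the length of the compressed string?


Input: abcbaa
Runs:
  'a' x 1 => "a1"
  'b' x 1 => "b1"
  'c' x 1 => "c1"
  'b' x 1 => "b1"
  'a' x 2 => "a2"
Compressed: "a1b1c1b1a2"
Compressed length: 10

10


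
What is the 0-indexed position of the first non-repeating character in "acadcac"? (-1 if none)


Input: acadcac
Character frequencies:
  'a': 3
  'c': 3
  'd': 1
Scanning left to right for freq == 1:
  Position 0 ('a'): freq=3, skip
  Position 1 ('c'): freq=3, skip
  Position 2 ('a'): freq=3, skip
  Position 3 ('d'): unique! => answer = 3

3


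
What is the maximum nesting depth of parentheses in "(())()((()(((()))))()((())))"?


Input: "(())()((()(((()))))()((())))"
Tracking depth:
  Position 0 '(': depth becomes 1
  Position 1 '(': depth becomes 2
  Position 2 ')': depth becomes 1
  Position 3 ')': depth becomes 0
  Position 4 '(': depth becomes 1
  Position 5 ')': depth becomes 0
  Position 6 '(': depth becomes 1
  Position 7 '(': depth becomes 2
  Position 8 '(': depth becomes 3
  Position 9 ')': depth becomes 2
  Position 10 '(': depth becomes 3
  Position 11 '(': depth becomes 4
  Position 12 '(': depth becomes 5
  Position 13 '(': depth becomes 6
  Position 14 ')': depth becomes 5
  Position 15 ')': depth becomes 4
  Position 16 ')': depth becomes 3
  Position 17 ')': depth becomes 2
  Position 18 ')': depth becomes 1
  Position 19 '(': depth becomes 2
  Position 20 ')': depth becomes 1
  Position 21 '(': depth becomes 2
  Position 22 '(': depth becomes 3
  Position 23 '(': depth becomes 4
  Position 24 ')': depth becomes 3
  Position 25 ')': depth becomes 2
  Position 26 ')': depth becomes 1
  Position 27 ')': depth becomes 0
Maximum depth reached: 6

6


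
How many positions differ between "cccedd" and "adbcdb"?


Comparing "cccedd" and "adbcdb" position by position:
  Position 0: 'c' vs 'a' => DIFFER
  Position 1: 'c' vs 'd' => DIFFER
  Position 2: 'c' vs 'b' => DIFFER
  Position 3: 'e' vs 'c' => DIFFER
  Position 4: 'd' vs 'd' => same
  Position 5: 'd' vs 'b' => DIFFER
Positions that differ: 5

5


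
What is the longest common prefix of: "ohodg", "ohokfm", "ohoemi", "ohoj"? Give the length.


Words: ohodg, ohokfm, ohoemi, ohoj
  Position 0: all 'o' => match
  Position 1: all 'h' => match
  Position 2: all 'o' => match
  Position 3: ('d', 'k', 'e', 'j') => mismatch, stop
LCP = "oho" (length 3)

3


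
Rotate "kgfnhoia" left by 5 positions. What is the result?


Input: "kgfnhoia", rotate left by 5
First 5 characters: "kgfnh"
Remaining characters: "oia"
Concatenate remaining + first: "oia" + "kgfnh" = "oiakgfnh"

oiakgfnh


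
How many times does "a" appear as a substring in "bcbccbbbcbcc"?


Searching for "a" in "bcbccbbbcbcc"
Scanning each position:
  Position 0: "b" => no
  Position 1: "c" => no
  Position 2: "b" => no
  Position 3: "c" => no
  Position 4: "c" => no
  Position 5: "b" => no
  Position 6: "b" => no
  Position 7: "b" => no
  Position 8: "c" => no
  Position 9: "b" => no
  Position 10: "c" => no
  Position 11: "c" => no
Total occurrences: 0

0


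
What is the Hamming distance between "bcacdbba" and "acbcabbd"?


Comparing "bcacdbba" and "acbcabbd" position by position:
  Position 0: 'b' vs 'a' => differ
  Position 1: 'c' vs 'c' => same
  Position 2: 'a' vs 'b' => differ
  Position 3: 'c' vs 'c' => same
  Position 4: 'd' vs 'a' => differ
  Position 5: 'b' vs 'b' => same
  Position 6: 'b' vs 'b' => same
  Position 7: 'a' vs 'd' => differ
Total differences (Hamming distance): 4

4


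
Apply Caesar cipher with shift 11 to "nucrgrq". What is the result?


Caesar cipher: shift "nucrgrq" by 11
  'n' (pos 13) + 11 = pos 24 = 'y'
  'u' (pos 20) + 11 = pos 5 = 'f'
  'c' (pos 2) + 11 = pos 13 = 'n'
  'r' (pos 17) + 11 = pos 2 = 'c'
  'g' (pos 6) + 11 = pos 17 = 'r'
  'r' (pos 17) + 11 = pos 2 = 'c'
  'q' (pos 16) + 11 = pos 1 = 'b'
Result: yfncrcb

yfncrcb


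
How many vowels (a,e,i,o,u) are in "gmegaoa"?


Input: gmegaoa
Checking each character:
  'g' at position 0: consonant
  'm' at position 1: consonant
  'e' at position 2: vowel (running total: 1)
  'g' at position 3: consonant
  'a' at position 4: vowel (running total: 2)
  'o' at position 5: vowel (running total: 3)
  'a' at position 6: vowel (running total: 4)
Total vowels: 4

4


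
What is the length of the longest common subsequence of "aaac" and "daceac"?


LCS of "aaac" and "daceac"
DP table:
           d    a    c    e    a    c
      0    0    0    0    0    0    0
  a   0    0    1    1    1    1    1
  a   0    0    1    1    1    2    2
  a   0    0    1    1    1    2    2
  c   0    0    1    2    2    2    3
LCS length = dp[4][6] = 3

3


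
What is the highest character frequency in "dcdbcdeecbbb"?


Input: dcdbcdeecbbb
Character counts:
  'b': 4
  'c': 3
  'd': 3
  'e': 2
Maximum frequency: 4

4


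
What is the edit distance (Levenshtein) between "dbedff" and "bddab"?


Computing edit distance: "dbedff" -> "bddab"
DP table:
           b    d    d    a    b
      0    1    2    3    4    5
  d   1    1    1    2    3    4
  b   2    1    2    2    3    3
  e   3    2    2    3    3    4
  d   4    3    2    2    3    4
  f   5    4    3    3    3    4
  f   6    5    4    4    4    4
Edit distance = dp[6][5] = 4

4
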